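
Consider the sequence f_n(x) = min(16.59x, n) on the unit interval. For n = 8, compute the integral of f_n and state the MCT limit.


f(x) = 16.59x on [0,1]; f_n(x) = min(16.59x, n). At n = 8:
Step 1: f(x) reaches 8 at x = 8/16.59 = 0.482218
Step 2: integral(f_8) = integral(16.59x, 0, 0.482218) + integral(8, 0.482218, 1)
       = 16.59*0.482218^2/2 + 8*(1 - 0.482218)
       = 1.928873 + 4.142254
       = 6.071127
Step 3: As n -> infinity, f_n increases to f, so by MCT integral(f_n) -> integral(f) = 16.59/2 = 8.295.
Convergence: integral(f_8) = 6.071127 -> 8.295 as n -> infinity


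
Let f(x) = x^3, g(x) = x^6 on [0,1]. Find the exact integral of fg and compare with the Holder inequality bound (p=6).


Step 1: Exact integral of f*g = integral(x^9, 0, 1) = 1/10
     = 0.1
Step 2: Holder bound with p=6, q=1.2:
  ||f||_p = (integral x^18 dx)^(1/6) = (1/19)^(1/6) = 0.612173
  ||g||_q = (integral x^7.2 dx)^(1/1.2) = (1/8.2)^(1/1.2) = 0.173176
Step 3: Holder bound = ||f||_p * ||g||_q = 0.612173 * 0.173176 = 0.106014
Verification: 0.1 <= 0.106014 (Holder holds)


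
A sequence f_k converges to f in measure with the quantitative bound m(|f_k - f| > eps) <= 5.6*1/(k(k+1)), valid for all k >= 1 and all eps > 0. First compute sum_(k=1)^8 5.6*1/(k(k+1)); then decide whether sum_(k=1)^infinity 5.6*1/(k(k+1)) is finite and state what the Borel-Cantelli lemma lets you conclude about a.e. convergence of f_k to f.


Step 1: List the terms 5.6*1/(k(k+1)) for k = 1 to 8:
  k=1: 2.8
  k=2: 0.933333
  k=3: 0.466667
  k=4: 0.28
  k=5: 0.186667
  k=6: 0.133333
  k=7: 0.1
  k=8: 0.077778
Step 2: Partial sum = 2.8 + 0.933333 + 0.466667 + 0.28 + 0.186667 + 0.133333 + 0.1 + 0.077778
     = 4.977778
Step 3: The full series sum_(k>=1) 5.6*1/(k(k+1)) converges (telescoping series sum 1/(k(k+1)) = 1; a constant multiple of a convergent series converges).
Step 4: Fix eps > 0. Since sum_k m(|f_k - f| > eps) < infinity, the Borel-Cantelli lemma gives
        m(limsup_k {|f_k - f| > eps}) = 0, i.e. for a.e. x, |f_k(x) - f(x)| <= eps for all large k.
        Applying this with eps = 1/j for j = 1, 2, ... and intersecting the countably many full-measure sets,
        for a.e. x we get limsup_k |f_k(x) - f(x)| <= 1/j for every j, hence f_k -> f almost everywhere.
Conclusion: series converges; Borel-Cantelli yields f_k -> f a.e.


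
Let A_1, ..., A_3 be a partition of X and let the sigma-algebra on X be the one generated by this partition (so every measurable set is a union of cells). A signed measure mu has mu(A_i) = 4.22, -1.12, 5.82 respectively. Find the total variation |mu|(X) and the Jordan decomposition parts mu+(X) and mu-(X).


Step 1: Every measurable set is a union of atoms (the cells / points), so a Hahn decomposition is
  obtained by grouping atoms by sign: P = union of atoms with mu > 0, N = union of the remaining atoms.
  Atoms in P (indices): 1, 3;  atoms in N (indices): 2
  Positive values: 4.22, 5.82
  Negative values: -1.12
Step 2: mu+(X) = mu(P) = sum of positive atom values = 10.04
Step 3: mu-(X) = -mu(N) = sum of |negative atom values| = 1.12
Step 4: |mu|(X) = mu+(X) + mu-(X) = 10.04 + 1.12 = 11.16


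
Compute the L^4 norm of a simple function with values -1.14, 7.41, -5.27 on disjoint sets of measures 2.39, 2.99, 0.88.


Step 1: Compute |f_i|^4 for each value:
  |-1.14|^4 = 1.68896
  |7.41|^4 = 3014.899446
  |-5.27|^4 = 771.333974
Step 2: Multiply by measures and sum:
  1.68896 * 2.39 = 4.036615
  3014.899446 * 2.99 = 9014.549342
  771.333974 * 0.88 = 678.773897
Sum = 4.036615 + 9014.549342 + 678.773897 = 9697.359855
Step 3: Take the p-th root:
||f||_4 = (9697.359855)^(1/4) = 9.923466


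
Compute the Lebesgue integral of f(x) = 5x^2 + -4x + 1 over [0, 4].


The Lebesgue integral of a Riemann-integrable function agrees with the Riemann integral.
Antiderivative F(x) = (5/3)x^3 + (-4/2)x^2 + 1x
F(4) = (5/3)*4^3 + (-4/2)*4^2 + 1*4
     = (5/3)*64 + (-4/2)*16 + 1*4
     = 106.666667 + -32 + 4
     = 78.666667
F(0) = 0.0
Integral = F(4) - F(0) = 78.666667 - 0.0 = 78.666667


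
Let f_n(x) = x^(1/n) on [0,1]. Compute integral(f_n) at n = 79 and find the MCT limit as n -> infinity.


At n = 79: f_79(x) = x^(1/79).
Step 1: integral(x^(1/79), 0, 1) = [x^(1/79+1) / (1/79+1)] from 0 to 1
     = 1 / (1/79 + 1) = 1 / ((79+1)/79) = 79/(79+1)
     = 79/80 = 0.9875
Step 2: As n -> infinity, f_n(x) = x^(1/n) -> 1 for x in (0,1], and f_n is increasing in n.
By MCT, lim_n integral(f_n) = integral(lim_n f_n) = integral(1, 0, 1) = 1.
Step 3: Verify convergence: 79/80 = 0.9875 -> 1


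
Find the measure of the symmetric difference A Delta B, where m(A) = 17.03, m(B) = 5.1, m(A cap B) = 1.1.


m(A Delta B) = m(A) + m(B) - 2*m(A n B)
= 17.03 + 5.1 - 2*1.1
= 17.03 + 5.1 - 2.2
= 19.93


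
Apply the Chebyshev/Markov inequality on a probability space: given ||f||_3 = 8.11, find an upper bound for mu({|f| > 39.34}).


Chebyshev/Markov inequality: mu(|f| > eps) <= (||f||_p / eps)^p
Step 1: ||f||_3 / eps = 8.11 / 39.34 = 0.206151
Step 2: Raise to power p = 3:
  (0.206151)^3 = 0.008761
Step 3: Therefore mu(|f| > 39.34) <= 0.008761


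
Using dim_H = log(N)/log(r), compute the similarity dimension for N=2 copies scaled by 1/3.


For a self-similar set with N copies scaled by 1/r:
dim_H = log(N)/log(r) = log(2)/log(3)
= 0.693147/1.098612
= 0.63093


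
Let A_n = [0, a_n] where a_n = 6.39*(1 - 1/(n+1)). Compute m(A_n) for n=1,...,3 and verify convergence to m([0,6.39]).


By continuity of measure from below: if A_n increases to A, then m(A_n) -> m(A).
Here A = [0, 6.39], so m(A) = 6.39
Step 1: a_1 = 6.39*(1 - 1/2) = 3.195, m(A_1) = 3.195
Step 2: a_2 = 6.39*(1 - 1/3) = 4.26, m(A_2) = 4.26
Step 3: a_3 = 6.39*(1 - 1/4) = 4.7925, m(A_3) = 4.7925
Limit: m(A_n) -> m([0,6.39]) = 6.39


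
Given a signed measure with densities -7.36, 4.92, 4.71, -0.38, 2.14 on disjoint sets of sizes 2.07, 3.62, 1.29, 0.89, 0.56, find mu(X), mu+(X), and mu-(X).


Step 1: Compute signed measure on each set:
  Set 1: -7.36 * 2.07 = -15.2352
  Set 2: 4.92 * 3.62 = 17.8104
  Set 3: 4.71 * 1.29 = 6.0759
  Set 4: -0.38 * 0.89 = -0.3382
  Set 5: 2.14 * 0.56 = 1.1984
Step 2: Total signed measure = (-15.2352) + (17.8104) + (6.0759) + (-0.3382) + (1.1984)
     = 9.5113
Step 3: Positive part mu+(X) = sum of positive contributions = 25.0847
Step 4: Negative part mu-(X) = |sum of negative contributions| = 15.5734


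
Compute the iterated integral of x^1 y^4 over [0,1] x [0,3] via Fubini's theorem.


By Fubini's theorem, the double integral factors as a product of single integrals:
Step 1: integral_0^1 x^1 dx = [x^2/2] from 0 to 1
     = 1^2/2 = 0.5
Step 2: integral_0^3 y^4 dy = [y^5/5] from 0 to 3
     = 3^5/5 = 48.6
Step 3: Double integral = 0.5 * 48.6 = 24.3


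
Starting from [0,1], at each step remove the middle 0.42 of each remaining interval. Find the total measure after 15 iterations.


Step 1: At each step, fraction remaining = 1 - 0.42 = 0.58
Step 2: After 15 steps, measure = (0.58)^15
Result = 2.827613e-04


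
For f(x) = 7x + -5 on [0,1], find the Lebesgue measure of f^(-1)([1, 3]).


f^(-1)([1, 3]) = {x : 1 <= 7x + -5 <= 3}
Solving: (1 - -5)/7 <= x <= (3 - -5)/7
= [0.857143, 1.142857]
Intersecting with [0,1]: [0.857143, 1]
Measure = 1 - 0.857143 = 0.142857


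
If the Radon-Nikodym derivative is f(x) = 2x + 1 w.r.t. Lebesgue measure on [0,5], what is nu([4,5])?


nu(A) = integral_A (dnu/dmu) dmu = integral_4^5 (2x + 1) dx
Step 1: Antiderivative F(x) = (2/2)x^2 + 1x
Step 2: F(5) = (2/2)*5^2 + 1*5 = 25 + 5 = 30
Step 3: F(4) = (2/2)*4^2 + 1*4 = 16 + 4 = 20
Step 4: nu([4,5]) = F(5) - F(4) = 30 - 20 = 10


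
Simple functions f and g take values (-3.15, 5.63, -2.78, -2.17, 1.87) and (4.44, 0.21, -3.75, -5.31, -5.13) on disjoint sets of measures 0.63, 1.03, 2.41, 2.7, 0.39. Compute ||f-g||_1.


Step 1: Compute differences f_i - g_i:
  -3.15 - 4.44 = -7.59
  5.63 - 0.21 = 5.42
  -2.78 - -3.75 = 0.97
  -2.17 - -5.31 = 3.14
  1.87 - -5.13 = 7
Step 2: Compute |diff|^1 * measure for each set:
  |-7.59|^1 * 0.63 = 7.59 * 0.63 = 4.7817
  |5.42|^1 * 1.03 = 5.42 * 1.03 = 5.5826
  |0.97|^1 * 2.41 = 0.97 * 2.41 = 2.3377
  |3.14|^1 * 2.7 = 3.14 * 2.7 = 8.478
  |7|^1 * 0.39 = 7 * 0.39 = 2.73
Step 3: Sum = 23.91
Step 4: ||f-g||_1 = (23.91)^(1/1) = 23.91


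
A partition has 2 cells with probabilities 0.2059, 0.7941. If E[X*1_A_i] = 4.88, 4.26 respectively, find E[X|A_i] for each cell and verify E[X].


For each cell A_i: E[X|A_i] = E[X*1_A_i] / P(A_i)
Step 1: E[X|A_1] = 4.88 / 0.2059 = 23.700826
Step 2: E[X|A_2] = 4.26 / 0.7941 = 5.364564
Verification: E[X] = sum E[X*1_A_i] = 4.88 + 4.26 = 9.14


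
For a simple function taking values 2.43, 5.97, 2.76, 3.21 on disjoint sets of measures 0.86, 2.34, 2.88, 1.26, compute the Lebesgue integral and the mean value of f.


Step 1: Integral = sum(value_i * measure_i)
= 2.43*0.86 + 5.97*2.34 + 2.76*2.88 + 3.21*1.26
= 2.0898 + 13.9698 + 7.9488 + 4.0446
= 28.053
Step 2: Total measure of domain = 0.86 + 2.34 + 2.88 + 1.26 = 7.34
Step 3: Average value = 28.053 / 7.34 = 3.821935


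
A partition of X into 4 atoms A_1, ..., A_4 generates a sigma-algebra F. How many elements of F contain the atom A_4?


Each element of F is a union of some subset S of the 4 atoms.
The element contains A_4 iff A_4 is in S.
So we count subsets S of {A_1,...,A_4} with A_4 in S: choose freely among the other 3 atoms.
Count = 2^(4-1) = 2^3 = 8.


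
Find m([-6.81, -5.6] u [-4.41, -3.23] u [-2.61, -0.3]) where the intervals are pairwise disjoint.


For pairwise disjoint intervals, m(union) = sum of lengths.
= (-5.6 - -6.81) + (-3.23 - -4.41) + (-0.3 - -2.61)
= 1.21 + 1.18 + 2.31
= 4.7


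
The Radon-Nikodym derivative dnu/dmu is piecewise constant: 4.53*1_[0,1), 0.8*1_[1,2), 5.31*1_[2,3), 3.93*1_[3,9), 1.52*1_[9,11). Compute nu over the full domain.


Integrate each piece of the Radon-Nikodym derivative:
Step 1: integral_0^1 4.53 dx = 4.53*(1-0) = 4.53*1 = 4.53
Step 2: integral_1^2 0.8 dx = 0.8*(2-1) = 0.8*1 = 0.8
Step 3: integral_2^3 5.31 dx = 5.31*(3-2) = 5.31*1 = 5.31
Step 4: integral_3^9 3.93 dx = 3.93*(9-3) = 3.93*6 = 23.58
Step 5: integral_9^11 1.52 dx = 1.52*(11-9) = 1.52*2 = 3.04
Total: 4.53 + 0.8 + 5.31 + 23.58 + 3.04 = 37.26


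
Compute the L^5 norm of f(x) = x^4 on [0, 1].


Step 1: ||f||_5 = (integral_0^1 |x^4|^5 dx)^(1/5)
     = (integral_0^1 x^20 dx)^(1/5)
Step 2: integral_0^1 x^20 dx = [x^21/(21)] from 0 to 1 = 1^21/21
     = 1/21 = 0.047619
Step 3: ||f||_5 = (0.047619)^(1/5) = 0.543946


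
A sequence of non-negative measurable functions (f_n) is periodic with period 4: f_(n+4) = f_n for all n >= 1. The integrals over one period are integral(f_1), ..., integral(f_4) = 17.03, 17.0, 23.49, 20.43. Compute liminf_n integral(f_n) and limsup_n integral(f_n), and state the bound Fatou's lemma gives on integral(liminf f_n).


The sequence (integral(f_n)) is periodic with period 4, repeating the values 17.03, 17.0, 23.49, 20.43 indefinitely.
Step 1: For a periodic sequence, every tail (a_m, a_(m+1), ...) contains all 4 period values infinitely often.
Step 2: Hence inf of every tail = min of the period values = min(17.03, 17.0, 23.49, 20.43) = 17.
        liminf_n integral(f_n) = sup over m of (inf of tail from m) = 17.
Step 3: Similarly sup of every tail = max of the period values = 23.49.
        limsup_n integral(f_n) = 23.49.
Step 4: Fatou's lemma: integral(liminf_n f_n) <= liminf_n integral(f_n) = 17.
        So the integral of the pointwise liminf is at most 17.


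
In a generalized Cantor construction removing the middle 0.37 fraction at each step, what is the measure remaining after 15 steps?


Step 1: At each step, fraction remaining = 1 - 0.37 = 0.63
Step 2: After 15 steps, measure = (0.63)^15
Result = 9.774808e-04


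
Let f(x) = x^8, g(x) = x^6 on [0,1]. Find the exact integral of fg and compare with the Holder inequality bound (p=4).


Step 1: Exact integral of f*g = integral(x^14, 0, 1) = 1/15
     = 0.066667
Step 2: Holder bound with p=4, q=1.333333:
  ||f||_p = (integral x^32 dx)^(1/4) = (1/33)^(1/4) = 0.417226
  ||g||_q = (integral x^8 dx)^(1/1.333333) = (1/9)^(1/1.333333) = 0.19245
Step 3: Holder bound = ||f||_p * ||g||_q = 0.417226 * 0.19245 = 0.080295
Verification: 0.066667 <= 0.080295 (Holder holds)


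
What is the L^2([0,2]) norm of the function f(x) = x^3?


Step 1: ||f||_2 = (integral_0^2 |x^3|^2 dx)^(1/2)
     = (integral_0^2 x^6 dx)^(1/2)
Step 2: integral_0^2 x^6 dx = [x^7/(7)] from 0 to 2 = 2^7/7
     = 128/7 = 18.285714
Step 3: ||f||_2 = (18.285714)^(1/2) = 4.27618


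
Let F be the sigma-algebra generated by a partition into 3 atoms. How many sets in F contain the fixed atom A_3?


Each element of F is a union of some subset S of the 3 atoms.
The element contains A_3 iff A_3 is in S.
So we count subsets S of {A_1,...,A_3} with A_3 in S: choose freely among the other 2 atoms.
Count = 2^(3-1) = 2^2 = 4.


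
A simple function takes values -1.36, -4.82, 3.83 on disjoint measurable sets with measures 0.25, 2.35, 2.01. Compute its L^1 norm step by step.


Step 1: Compute |f_i|^1 for each value:
  |-1.36|^1 = 1.36
  |-4.82|^1 = 4.82
  |3.83|^1 = 3.83
Step 2: Multiply by measures and sum:
  1.36 * 0.25 = 0.34
  4.82 * 2.35 = 11.327
  3.83 * 2.01 = 7.6983
Sum = 0.34 + 11.327 + 7.6983 = 19.3653
Step 3: Take the p-th root:
||f||_1 = (19.3653)^(1/1) = 19.3653


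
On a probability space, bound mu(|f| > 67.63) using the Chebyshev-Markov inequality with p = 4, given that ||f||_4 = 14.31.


Chebyshev/Markov inequality: mu(|f| > eps) <= (||f||_p / eps)^p
Step 1: ||f||_4 / eps = 14.31 / 67.63 = 0.211592
Step 2: Raise to power p = 4:
  (0.211592)^4 = 0.002004
Step 3: Therefore mu(|f| > 67.63) <= 0.002004


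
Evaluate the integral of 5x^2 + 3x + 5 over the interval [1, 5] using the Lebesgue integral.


The Lebesgue integral of a Riemann-integrable function agrees with the Riemann integral.
Antiderivative F(x) = (5/3)x^3 + (3/2)x^2 + 5x
F(5) = (5/3)*5^3 + (3/2)*5^2 + 5*5
     = (5/3)*125 + (3/2)*25 + 5*5
     = 208.333333 + 37.5 + 25
     = 270.833333
F(1) = 8.166667
Integral = F(5) - F(1) = 270.833333 - 8.166667 = 262.666667


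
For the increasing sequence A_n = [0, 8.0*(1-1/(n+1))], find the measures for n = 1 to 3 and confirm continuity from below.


By continuity of measure from below: if A_n increases to A, then m(A_n) -> m(A).
Here A = [0, 8.0], so m(A) = 8
Step 1: a_1 = 8.0*(1 - 1/2) = 4, m(A_1) = 4
Step 2: a_2 = 8.0*(1 - 1/3) = 5.3333, m(A_2) = 5.3333
Step 3: a_3 = 8.0*(1 - 1/4) = 6, m(A_3) = 6
Limit: m(A_n) -> m([0,8.0]) = 8


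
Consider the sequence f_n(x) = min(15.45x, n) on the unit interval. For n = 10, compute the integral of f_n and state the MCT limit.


f(x) = 15.45x on [0,1]; f_n(x) = min(15.45x, n). At n = 10:
Step 1: f(x) reaches 10 at x = 10/15.45 = 0.647249
Step 2: integral(f_10) = integral(15.45x, 0, 0.647249) + integral(10, 0.647249, 1)
       = 15.45*0.647249^2/2 + 10*(1 - 0.647249)
       = 3.236246 + 3.527508
       = 6.763754
Step 3: As n -> infinity, f_n increases to f, so by MCT integral(f_n) -> integral(f) = 15.45/2 = 7.725.
Convergence: integral(f_10) = 6.763754 -> 7.725 as n -> infinity


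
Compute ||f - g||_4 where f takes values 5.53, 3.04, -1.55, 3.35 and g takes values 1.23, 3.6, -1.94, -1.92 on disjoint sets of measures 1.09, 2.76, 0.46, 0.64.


Step 1: Compute differences f_i - g_i:
  5.53 - 1.23 = 4.3
  3.04 - 3.6 = -0.56
  -1.55 - -1.94 = 0.39
  3.35 - -1.92 = 5.27
Step 2: Compute |diff|^4 * measure for each set:
  |4.3|^4 * 1.09 = 341.8801 * 1.09 = 372.649309
  |-0.56|^4 * 2.76 = 0.098345 * 2.76 = 0.271432
  |0.39|^4 * 0.46 = 0.023134 * 0.46 = 0.010642
  |5.27|^4 * 0.64 = 771.333974 * 0.64 = 493.653744
Step 3: Sum = 866.585127
Step 4: ||f-g||_4 = (866.585127)^(1/4) = 5.425663


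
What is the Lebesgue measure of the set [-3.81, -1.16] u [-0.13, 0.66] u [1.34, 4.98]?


For pairwise disjoint intervals, m(union) = sum of lengths.
= (-1.16 - -3.81) + (0.66 - -0.13) + (4.98 - 1.34)
= 2.65 + 0.79 + 3.64
= 7.08


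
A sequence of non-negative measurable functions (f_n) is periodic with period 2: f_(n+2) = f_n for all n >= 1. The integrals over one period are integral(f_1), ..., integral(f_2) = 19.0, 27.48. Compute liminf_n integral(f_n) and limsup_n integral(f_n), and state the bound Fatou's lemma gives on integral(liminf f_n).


The sequence (integral(f_n)) is periodic with period 2, repeating the values 19.0, 27.48 indefinitely.
Step 1: For a periodic sequence, every tail (a_m, a_(m+1), ...) contains all 2 period values infinitely often.
Step 2: Hence inf of every tail = min of the period values = min(19.0, 27.48) = 19.
        liminf_n integral(f_n) = sup over m of (inf of tail from m) = 19.
Step 3: Similarly sup of every tail = max of the period values = 27.48.
        limsup_n integral(f_n) = 27.48.
Step 4: Fatou's lemma: integral(liminf_n f_n) <= liminf_n integral(f_n) = 19.
        So the integral of the pointwise liminf is at most 19.


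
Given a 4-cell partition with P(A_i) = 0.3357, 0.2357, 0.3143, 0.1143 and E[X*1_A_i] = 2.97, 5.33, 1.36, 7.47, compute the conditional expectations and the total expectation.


For each cell A_i: E[X|A_i] = E[X*1_A_i] / P(A_i)
Step 1: E[X|A_1] = 2.97 / 0.3357 = 8.847185
Step 2: E[X|A_2] = 5.33 / 0.2357 = 22.613492
Step 3: E[X|A_3] = 1.36 / 0.3143 = 4.327076
Step 4: E[X|A_4] = 7.47 / 0.1143 = 65.354331
Verification: E[X] = sum E[X*1_A_i] = 2.97 + 5.33 + 1.36 + 7.47 = 17.13


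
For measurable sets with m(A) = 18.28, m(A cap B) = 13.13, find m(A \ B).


m(A \ B) = m(A) - m(A n B)
= 18.28 - 13.13
= 5.15


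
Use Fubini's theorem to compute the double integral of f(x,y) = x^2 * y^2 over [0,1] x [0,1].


By Fubini's theorem, the double integral factors as a product of single integrals:
Step 1: integral_0^1 x^2 dx = [x^3/3] from 0 to 1
     = 1^3/3 = 0.333333
Step 2: integral_0^1 y^2 dy = [y^3/3] from 0 to 1
     = 1^3/3 = 0.333333
Step 3: Double integral = 0.333333 * 0.333333 = 0.111111


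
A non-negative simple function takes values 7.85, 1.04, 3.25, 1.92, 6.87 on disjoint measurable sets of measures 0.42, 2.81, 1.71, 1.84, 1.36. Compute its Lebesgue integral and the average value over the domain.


Step 1: Integral = sum(value_i * measure_i)
= 7.85*0.42 + 1.04*2.81 + 3.25*1.71 + 1.92*1.84 + 6.87*1.36
= 3.297 + 2.9224 + 5.5575 + 3.5328 + 9.3432
= 24.6529
Step 2: Total measure of domain = 0.42 + 2.81 + 1.71 + 1.84 + 1.36 = 8.14
Step 3: Average value = 24.6529 / 8.14 = 3.028612


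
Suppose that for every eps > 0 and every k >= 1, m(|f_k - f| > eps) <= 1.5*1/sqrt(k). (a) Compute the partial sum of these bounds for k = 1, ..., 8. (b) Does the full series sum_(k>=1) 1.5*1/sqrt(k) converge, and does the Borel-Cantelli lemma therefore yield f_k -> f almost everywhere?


Step 1: List the terms 1.5*1/sqrt(k) for k = 1 to 8:
  k=1: 1.5
  k=2: 1.06066
  k=3: 0.866025
  k=4: 0.75
  k=5: 0.67082
  k=6: 0.612372
  k=7: 0.566947
  k=8: 0.53033
Step 2: Partial sum = 1.5 + 1.06066 + 0.866025 + 0.75 + 0.67082 + 0.612372 + 0.566947 + 0.53033
     = 6.557155
Step 3: The full series sum_(k>=1) 1.5*1/sqrt(k) diverges (p-series with p = 1/2 <= 1; a nonzero constant multiple of a divergent series diverges).
Step 4: The (first) Borel-Cantelli lemma requires a summable sequence of measures, so it does not apply here;
        from this bound alone no conclusion about a.e. convergence can be drawn (convergence in measure still
        gives an a.e.-convergent subsequence, but not a.e. convergence of the whole sequence).
Conclusion: series diverges; Borel-Cantelli is inconclusive about a.e. convergence of f_k.


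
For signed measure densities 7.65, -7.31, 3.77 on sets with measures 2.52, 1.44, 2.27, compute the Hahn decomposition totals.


Step 1: Compute signed measure on each set:
  Set 1: 7.65 * 2.52 = 19.278
  Set 2: -7.31 * 1.44 = -10.5264
  Set 3: 3.77 * 2.27 = 8.5579
Step 2: Total signed measure = (19.278) + (-10.5264) + (8.5579)
     = 17.3095
Step 3: Positive part mu+(X) = sum of positive contributions = 27.8359
Step 4: Negative part mu-(X) = |sum of negative contributions| = 10.5264


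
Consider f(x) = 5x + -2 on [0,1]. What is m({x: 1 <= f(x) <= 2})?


f^(-1)([1, 2]) = {x : 1 <= 5x + -2 <= 2}
Solving: (1 - -2)/5 <= x <= (2 - -2)/5
= [0.6, 0.8]
Intersecting with [0,1]: [0.6, 0.8]
Measure = 0.8 - 0.6 = 0.2


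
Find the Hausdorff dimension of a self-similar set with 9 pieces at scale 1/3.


For a self-similar set with N copies scaled by 1/r:
dim_H = log(N)/log(r) = log(9)/log(3)
= 2.197225/1.098612
= 2


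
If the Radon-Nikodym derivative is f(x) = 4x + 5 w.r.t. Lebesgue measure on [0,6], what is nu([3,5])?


nu(A) = integral_A (dnu/dmu) dmu = integral_3^5 (4x + 5) dx
Step 1: Antiderivative F(x) = (4/2)x^2 + 5x
Step 2: F(5) = (4/2)*5^2 + 5*5 = 50 + 25 = 75
Step 3: F(3) = (4/2)*3^2 + 5*3 = 18 + 15 = 33
Step 4: nu([3,5]) = F(5) - F(3) = 75 - 33 = 42


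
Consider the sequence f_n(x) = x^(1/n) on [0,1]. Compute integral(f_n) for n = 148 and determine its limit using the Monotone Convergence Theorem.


At n = 148: f_148(x) = x^(1/148).
Step 1: integral(x^(1/148), 0, 1) = [x^(1/148+1) / (1/148+1)] from 0 to 1
     = 1 / (1/148 + 1) = 1 / ((148+1)/148) = 148/(148+1)
     = 148/149 = 0.993289
Step 2: As n -> infinity, f_n(x) = x^(1/n) -> 1 for x in (0,1], and f_n is increasing in n.
By MCT, lim_n integral(f_n) = integral(lim_n f_n) = integral(1, 0, 1) = 1.
Step 3: Verify convergence: 148/149 = 0.993289 -> 1


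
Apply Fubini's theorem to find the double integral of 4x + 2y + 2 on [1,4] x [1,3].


By Fubini, integrate in x first, then y.
Step 1: Fix y, integrate over x in [1,4]:
  integral(4x + 2y + 2, x=1..4)
  = 4*(4^2 - 1^2)/2 + (2y + 2)*(4 - 1)
  = 30 + (2y + 2)*3
  = 30 + 6y + 6
  = 36 + 6y
Step 2: Integrate over y in [1,3]:
  integral(36 + 6y, y=1..3)
  = 36*2 + 6*(3^2 - 1^2)/2
  = 72 + 24
  = 96


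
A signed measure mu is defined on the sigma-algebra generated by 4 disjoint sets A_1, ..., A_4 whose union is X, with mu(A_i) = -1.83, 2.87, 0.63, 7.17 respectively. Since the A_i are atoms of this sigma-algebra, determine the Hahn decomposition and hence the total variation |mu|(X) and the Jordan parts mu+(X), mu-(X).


Step 1: Every measurable set is a union of atoms (the cells / points), so a Hahn decomposition is
  obtained by grouping atoms by sign: P = union of atoms with mu > 0, N = union of the remaining atoms.
  Atoms in P (indices): 2, 3, 4;  atoms in N (indices): 1
  Positive values: 2.87, 0.63, 7.17
  Negative values: -1.83
Step 2: mu+(X) = mu(P) = sum of positive atom values = 10.67
Step 3: mu-(X) = -mu(N) = sum of |negative atom values| = 1.83
Step 4: |mu|(X) = mu+(X) + mu-(X) = 10.67 + 1.83 = 12.5


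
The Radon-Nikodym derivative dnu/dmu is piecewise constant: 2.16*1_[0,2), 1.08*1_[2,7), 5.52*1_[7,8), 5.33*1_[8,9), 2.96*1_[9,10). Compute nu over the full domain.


Integrate each piece of the Radon-Nikodym derivative:
Step 1: integral_0^2 2.16 dx = 2.16*(2-0) = 2.16*2 = 4.32
Step 2: integral_2^7 1.08 dx = 1.08*(7-2) = 1.08*5 = 5.4
Step 3: integral_7^8 5.52 dx = 5.52*(8-7) = 5.52*1 = 5.52
Step 4: integral_8^9 5.33 dx = 5.33*(9-8) = 5.33*1 = 5.33
Step 5: integral_9^10 2.96 dx = 2.96*(10-9) = 2.96*1 = 2.96
Total: 4.32 + 5.4 + 5.52 + 5.33 + 2.96 = 23.53


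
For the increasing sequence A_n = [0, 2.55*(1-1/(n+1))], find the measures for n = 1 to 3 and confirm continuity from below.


By continuity of measure from below: if A_n increases to A, then m(A_n) -> m(A).
Here A = [0, 2.55], so m(A) = 2.55
Step 1: a_1 = 2.55*(1 - 1/2) = 1.275, m(A_1) = 1.275
Step 2: a_2 = 2.55*(1 - 1/3) = 1.7, m(A_2) = 1.7
Step 3: a_3 = 2.55*(1 - 1/4) = 1.9125, m(A_3) = 1.9125
Limit: m(A_n) -> m([0,2.55]) = 2.55


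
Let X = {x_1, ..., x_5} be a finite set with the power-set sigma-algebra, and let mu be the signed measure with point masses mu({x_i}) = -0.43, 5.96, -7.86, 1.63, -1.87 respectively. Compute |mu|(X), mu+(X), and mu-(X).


Step 1: Every measurable set is a union of atoms (the cells / points), so a Hahn decomposition is
  obtained by grouping atoms by sign: P = union of atoms with mu > 0, N = union of the remaining atoms.
  Atoms in P (indices): 2, 4;  atoms in N (indices): 1, 3, 5
  Positive values: 5.96, 1.63
  Negative values: -0.43, -7.86, -1.87
Step 2: mu+(X) = mu(P) = sum of positive atom values = 7.59
Step 3: mu-(X) = -mu(N) = sum of |negative atom values| = 10.16
Step 4: |mu|(X) = mu+(X) + mu-(X) = 7.59 + 10.16 = 17.75


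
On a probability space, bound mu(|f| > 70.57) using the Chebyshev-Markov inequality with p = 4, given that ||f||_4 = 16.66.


Chebyshev/Markov inequality: mu(|f| > eps) <= (||f||_p / eps)^p
Step 1: ||f||_4 / eps = 16.66 / 70.57 = 0.236078
Step 2: Raise to power p = 4:
  (0.236078)^4 = 0.003106
Step 3: Therefore mu(|f| > 70.57) <= 0.003106


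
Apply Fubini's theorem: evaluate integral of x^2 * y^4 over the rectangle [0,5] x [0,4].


By Fubini's theorem, the double integral factors as a product of single integrals:
Step 1: integral_0^5 x^2 dx = [x^3/3] from 0 to 5
     = 5^3/3 = 41.666667
Step 2: integral_0^4 y^4 dy = [y^5/5] from 0 to 4
     = 4^5/5 = 204.8
Step 3: Double integral = 41.666667 * 204.8 = 8533.333333


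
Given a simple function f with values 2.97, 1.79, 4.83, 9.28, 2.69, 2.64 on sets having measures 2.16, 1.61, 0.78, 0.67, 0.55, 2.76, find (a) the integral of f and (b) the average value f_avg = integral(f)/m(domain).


Step 1: Integral = sum(value_i * measure_i)
= 2.97*2.16 + 1.79*1.61 + 4.83*0.78 + 9.28*0.67 + 2.69*0.55 + 2.64*2.76
= 6.4152 + 2.8819 + 3.7674 + 6.2176 + 1.4795 + 7.2864
= 28.048
Step 2: Total measure of domain = 2.16 + 1.61 + 0.78 + 0.67 + 0.55 + 2.76 = 8.53
Step 3: Average value = 28.048 / 8.53 = 3.288159


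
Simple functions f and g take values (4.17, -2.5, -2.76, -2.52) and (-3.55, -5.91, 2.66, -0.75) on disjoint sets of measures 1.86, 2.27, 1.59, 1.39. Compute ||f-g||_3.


Step 1: Compute differences f_i - g_i:
  4.17 - -3.55 = 7.72
  -2.5 - -5.91 = 3.41
  -2.76 - 2.66 = -5.42
  -2.52 - -0.75 = -1.77
Step 2: Compute |diff|^3 * measure for each set:
  |7.72|^3 * 1.86 = 460.099648 * 1.86 = 855.785345
  |3.41|^3 * 2.27 = 39.651821 * 2.27 = 90.009634
  |-5.42|^3 * 1.59 = 159.220088 * 1.59 = 253.15994
  |-1.77|^3 * 1.39 = 5.545233 * 1.39 = 7.707874
Step 3: Sum = 1206.662793
Step 4: ||f-g||_3 = (1206.662793)^(1/3) = 10.646217


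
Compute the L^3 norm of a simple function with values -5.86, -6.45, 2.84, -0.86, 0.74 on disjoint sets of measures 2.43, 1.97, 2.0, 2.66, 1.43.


Step 1: Compute |f_i|^3 for each value:
  |-5.86|^3 = 201.230056
  |-6.45|^3 = 268.336125
  |2.84|^3 = 22.906304
  |-0.86|^3 = 0.636056
  |0.74|^3 = 0.405224
Step 2: Multiply by measures and sum:
  201.230056 * 2.43 = 488.989036
  268.336125 * 1.97 = 528.622166
  22.906304 * 2.0 = 45.812608
  0.636056 * 2.66 = 1.691909
  0.405224 * 1.43 = 0.57947
Sum = 488.989036 + 528.622166 + 45.812608 + 1.691909 + 0.57947 = 1065.69519
Step 3: Take the p-th root:
||f||_3 = (1065.69519)^(1/3) = 10.214356


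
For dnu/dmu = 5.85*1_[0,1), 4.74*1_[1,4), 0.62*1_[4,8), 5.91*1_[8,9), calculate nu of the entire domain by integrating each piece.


Integrate each piece of the Radon-Nikodym derivative:
Step 1: integral_0^1 5.85 dx = 5.85*(1-0) = 5.85*1 = 5.85
Step 2: integral_1^4 4.74 dx = 4.74*(4-1) = 4.74*3 = 14.22
Step 3: integral_4^8 0.62 dx = 0.62*(8-4) = 0.62*4 = 2.48
Step 4: integral_8^9 5.91 dx = 5.91*(9-8) = 5.91*1 = 5.91
Total: 5.85 + 14.22 + 2.48 + 5.91 = 28.46


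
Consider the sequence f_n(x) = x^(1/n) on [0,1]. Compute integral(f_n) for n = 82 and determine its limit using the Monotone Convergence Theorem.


At n = 82: f_82(x) = x^(1/82).
Step 1: integral(x^(1/82), 0, 1) = [x^(1/82+1) / (1/82+1)] from 0 to 1
     = 1 / (1/82 + 1) = 1 / ((82+1)/82) = 82/(82+1)
     = 82/83 = 0.987952
Step 2: As n -> infinity, f_n(x) = x^(1/n) -> 1 for x in (0,1], and f_n is increasing in n.
By MCT, lim_n integral(f_n) = integral(lim_n f_n) = integral(1, 0, 1) = 1.
Step 3: Verify convergence: 82/83 = 0.987952 -> 1


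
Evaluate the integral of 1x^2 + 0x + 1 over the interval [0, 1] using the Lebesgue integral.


The Lebesgue integral of a Riemann-integrable function agrees with the Riemann integral.
Antiderivative F(x) = (1/3)x^3 + (0/2)x^2 + 1x
F(1) = (1/3)*1^3 + (0/2)*1^2 + 1*1
     = (1/3)*1 + (0/2)*1 + 1*1
     = 0.333333 + 0.0 + 1
     = 1.333333
F(0) = 0.0
Integral = F(1) - F(0) = 1.333333 - 0.0 = 1.333333


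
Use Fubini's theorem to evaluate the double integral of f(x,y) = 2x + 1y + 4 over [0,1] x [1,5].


By Fubini, integrate in x first, then y.
Step 1: Fix y, integrate over x in [0,1]:
  integral(2x + 1y + 4, x=0..1)
  = 2*(1^2 - 0^2)/2 + (1y + 4)*(1 - 0)
  = 1 + (1y + 4)*1
  = 1 + 1y + 4
  = 5 + 1y
Step 2: Integrate over y in [1,5]:
  integral(5 + 1y, y=1..5)
  = 5*4 + 1*(5^2 - 1^2)/2
  = 20 + 12
  = 32


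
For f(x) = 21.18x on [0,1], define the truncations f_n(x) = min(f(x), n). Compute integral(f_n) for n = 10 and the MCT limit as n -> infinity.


f(x) = 21.18x on [0,1]; f_n(x) = min(21.18x, n). At n = 10:
Step 1: f(x) reaches 10 at x = 10/21.18 = 0.472144
Step 2: integral(f_10) = integral(21.18x, 0, 0.472144) + integral(10, 0.472144, 1)
       = 21.18*0.472144^2/2 + 10*(1 - 0.472144)
       = 2.360718 + 5.278565
       = 7.639282
Step 3: As n -> infinity, f_n increases to f, so by MCT integral(f_n) -> integral(f) = 21.18/2 = 10.59.
Convergence: integral(f_10) = 7.639282 -> 10.59 as n -> infinity


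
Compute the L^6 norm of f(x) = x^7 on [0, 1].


Step 1: ||f||_6 = (integral_0^1 |x^7|^6 dx)^(1/6)
     = (integral_0^1 x^42 dx)^(1/6)
Step 2: integral_0^1 x^42 dx = [x^43/(43)] from 0 to 1 = 1^43/43
     = 1/43 = 0.023256
Step 3: ||f||_6 = (0.023256)^(1/6) = 0.534263


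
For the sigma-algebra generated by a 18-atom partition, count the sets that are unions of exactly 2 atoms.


Each element of F is a union of some subset of the 18 atoms.
Elements that are unions of exactly 2 atoms correspond to 2-element subsets of the 18 atoms.
Count = C(18, 2) = 18! / (2! * 16!) = 153.


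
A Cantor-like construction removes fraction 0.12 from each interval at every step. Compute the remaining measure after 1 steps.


Step 1: At each step, fraction remaining = 1 - 0.12 = 0.88
Step 2: After 1 steps, measure = (0.88)^1
Step 3: Computing the power step by step:
  After step 1: 0.88
Result = 0.88


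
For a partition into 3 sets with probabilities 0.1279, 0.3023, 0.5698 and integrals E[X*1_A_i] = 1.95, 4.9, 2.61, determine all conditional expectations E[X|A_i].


For each cell A_i: E[X|A_i] = E[X*1_A_i] / P(A_i)
Step 1: E[X|A_1] = 1.95 / 0.1279 = 15.246286
Step 2: E[X|A_2] = 4.9 / 0.3023 = 16.209064
Step 3: E[X|A_3] = 2.61 / 0.5698 = 4.580555
Verification: E[X] = sum E[X*1_A_i] = 1.95 + 4.9 + 2.61 = 9.46


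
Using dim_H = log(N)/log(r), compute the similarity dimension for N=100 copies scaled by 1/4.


For a self-similar set with N copies scaled by 1/r:
dim_H = log(N)/log(r) = log(100)/log(4)
= 4.60517/1.386294
= 3.321928


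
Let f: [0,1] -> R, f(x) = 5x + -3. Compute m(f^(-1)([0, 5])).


f^(-1)([0, 5]) = {x : 0 <= 5x + -3 <= 5}
Solving: (0 - -3)/5 <= x <= (5 - -3)/5
= [0.6, 1.6]
Intersecting with [0,1]: [0.6, 1]
Measure = 1 - 0.6 = 0.4


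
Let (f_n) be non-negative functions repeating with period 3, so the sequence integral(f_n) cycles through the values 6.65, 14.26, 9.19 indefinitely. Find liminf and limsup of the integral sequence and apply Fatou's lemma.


The sequence (integral(f_n)) is periodic with period 3, repeating the values 6.65, 14.26, 9.19 indefinitely.
Step 1: For a periodic sequence, every tail (a_m, a_(m+1), ...) contains all 3 period values infinitely often.
Step 2: Hence inf of every tail = min of the period values = min(6.65, 14.26, 9.19) = 6.65.
        liminf_n integral(f_n) = sup over m of (inf of tail from m) = 6.65.
Step 3: Similarly sup of every tail = max of the period values = 14.26.
        limsup_n integral(f_n) = 14.26.
Step 4: Fatou's lemma: integral(liminf_n f_n) <= liminf_n integral(f_n) = 6.65.
        So the integral of the pointwise liminf is at most 6.65.


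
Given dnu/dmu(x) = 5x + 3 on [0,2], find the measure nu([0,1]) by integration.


nu(A) = integral_A (dnu/dmu) dmu = integral_0^1 (5x + 3) dx
Step 1: Antiderivative F(x) = (5/2)x^2 + 3x
Step 2: F(1) = (5/2)*1^2 + 3*1 = 2.5 + 3 = 5.5
Step 3: F(0) = (5/2)*0^2 + 3*0 = 0.0 + 0 = 0.0
Step 4: nu([0,1]) = F(1) - F(0) = 5.5 - 0.0 = 5.5


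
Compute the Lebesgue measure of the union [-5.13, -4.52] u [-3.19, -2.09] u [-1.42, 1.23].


For pairwise disjoint intervals, m(union) = sum of lengths.
= (-4.52 - -5.13) + (-2.09 - -3.19) + (1.23 - -1.42)
= 0.61 + 1.1 + 2.65
= 4.36


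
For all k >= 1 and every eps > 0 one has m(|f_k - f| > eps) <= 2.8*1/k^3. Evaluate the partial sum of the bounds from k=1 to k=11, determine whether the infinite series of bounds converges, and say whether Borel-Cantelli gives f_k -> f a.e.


Step 1: List the terms 2.8*1/k^3 for k = 1 to 11:
  k=1: 2.8
  k=2: 0.35
  k=3: 0.103704
  k=4: 0.04375
  k=5: 0.0224
  k=6: 0.012963
  k=7: 0.008163
  k=8: 0.005469
  k=9: 0.003841
  k=10: 0.0028
  k=11: 0.002104
Step 2: Partial sum = 2.8 + 0.35 + 0.103704 + 0.04375 + 0.0224 + 0.012963 + 0.008163 + 0.005469 + 0.003841 + 0.0028 + 0.002104
     = 3.355193
Step 3: The full series sum_(k>=1) 2.8*1/k^3 converges (p-series with p = 3 > 1; a constant multiple of a convergent series converges).
Step 4: Fix eps > 0. Since sum_k m(|f_k - f| > eps) < infinity, the Borel-Cantelli lemma gives
        m(limsup_k {|f_k - f| > eps}) = 0, i.e. for a.e. x, |f_k(x) - f(x)| <= eps for all large k.
        Applying this with eps = 1/j for j = 1, 2, ... and intersecting the countably many full-measure sets,
        for a.e. x we get limsup_k |f_k(x) - f(x)| <= 1/j for every j, hence f_k -> f almost everywhere.
Conclusion: series converges; Borel-Cantelli yields f_k -> f a.e.


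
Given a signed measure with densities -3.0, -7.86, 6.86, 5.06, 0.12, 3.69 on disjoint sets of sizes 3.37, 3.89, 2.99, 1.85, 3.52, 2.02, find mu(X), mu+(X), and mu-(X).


Step 1: Compute signed measure on each set:
  Set 1: -3.0 * 3.37 = -10.11
  Set 2: -7.86 * 3.89 = -30.5754
  Set 3: 6.86 * 2.99 = 20.5114
  Set 4: 5.06 * 1.85 = 9.361
  Set 5: 0.12 * 3.52 = 0.4224
  Set 6: 3.69 * 2.02 = 7.4538
Step 2: Total signed measure = (-10.11) + (-30.5754) + (20.5114) + (9.361) + (0.4224) + (7.4538)
     = -2.9368
Step 3: Positive part mu+(X) = sum of positive contributions = 37.7486
Step 4: Negative part mu-(X) = |sum of negative contributions| = 40.6854


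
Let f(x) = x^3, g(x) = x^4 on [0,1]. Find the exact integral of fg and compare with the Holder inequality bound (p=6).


Step 1: Exact integral of f*g = integral(x^7, 0, 1) = 1/8
     = 0.125
Step 2: Holder bound with p=6, q=1.2:
  ||f||_p = (integral x^18 dx)^(1/6) = (1/19)^(1/6) = 0.612173
  ||g||_q = (integral x^4.8 dx)^(1/1.2) = (1/5.8)^(1/1.2) = 0.231105
Step 3: Holder bound = ||f||_p * ||g||_q = 0.612173 * 0.231105 = 0.141477
Verification: 0.125 <= 0.141477 (Holder holds)


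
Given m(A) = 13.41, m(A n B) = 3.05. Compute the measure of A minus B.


m(A \ B) = m(A) - m(A n B)
= 13.41 - 3.05
= 10.36


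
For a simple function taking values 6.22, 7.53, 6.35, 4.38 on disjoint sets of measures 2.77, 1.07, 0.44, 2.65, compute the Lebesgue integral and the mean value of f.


Step 1: Integral = sum(value_i * measure_i)
= 6.22*2.77 + 7.53*1.07 + 6.35*0.44 + 4.38*2.65
= 17.2294 + 8.0571 + 2.794 + 11.607
= 39.6875
Step 2: Total measure of domain = 2.77 + 1.07 + 0.44 + 2.65 = 6.93
Step 3: Average value = 39.6875 / 6.93 = 5.726912


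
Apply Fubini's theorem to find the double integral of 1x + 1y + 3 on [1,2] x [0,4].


By Fubini, integrate in x first, then y.
Step 1: Fix y, integrate over x in [1,2]:
  integral(1x + 1y + 3, x=1..2)
  = 1*(2^2 - 1^2)/2 + (1y + 3)*(2 - 1)
  = 1.5 + (1y + 3)*1
  = 1.5 + 1y + 3
  = 4.5 + 1y
Step 2: Integrate over y in [0,4]:
  integral(4.5 + 1y, y=0..4)
  = 4.5*4 + 1*(4^2 - 0^2)/2
  = 18 + 8
  = 26


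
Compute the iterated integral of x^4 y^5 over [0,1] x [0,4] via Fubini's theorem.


By Fubini's theorem, the double integral factors as a product of single integrals:
Step 1: integral_0^1 x^4 dx = [x^5/5] from 0 to 1
     = 1^5/5 = 0.2
Step 2: integral_0^4 y^5 dy = [y^6/6] from 0 to 4
     = 4^6/6 = 682.666667
Step 3: Double integral = 0.2 * 682.666667 = 136.533333


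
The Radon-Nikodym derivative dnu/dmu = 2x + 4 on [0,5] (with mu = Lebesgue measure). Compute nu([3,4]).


nu(A) = integral_A (dnu/dmu) dmu = integral_3^4 (2x + 4) dx
Step 1: Antiderivative F(x) = (2/2)x^2 + 4x
Step 2: F(4) = (2/2)*4^2 + 4*4 = 16 + 16 = 32
Step 3: F(3) = (2/2)*3^2 + 4*3 = 9 + 12 = 21
Step 4: nu([3,4]) = F(4) - F(3) = 32 - 21 = 11


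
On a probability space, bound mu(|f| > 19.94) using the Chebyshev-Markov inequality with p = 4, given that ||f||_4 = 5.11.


Chebyshev/Markov inequality: mu(|f| > eps) <= (||f||_p / eps)^p
Step 1: ||f||_4 / eps = 5.11 / 19.94 = 0.256269
Step 2: Raise to power p = 4:
  (0.256269)^4 = 0.004313
Step 3: Therefore mu(|f| > 19.94) <= 0.004313


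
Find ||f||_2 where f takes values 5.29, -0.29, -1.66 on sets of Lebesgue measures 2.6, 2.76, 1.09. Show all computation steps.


Step 1: Compute |f_i|^2 for each value:
  |5.29|^2 = 27.9841
  |-0.29|^2 = 0.0841
  |-1.66|^2 = 2.7556
Step 2: Multiply by measures and sum:
  27.9841 * 2.6 = 72.75866
  0.0841 * 2.76 = 0.232116
  2.7556 * 1.09 = 3.003604
Sum = 72.75866 + 0.232116 + 3.003604 = 75.99438
Step 3: Take the p-th root:
||f||_2 = (75.99438)^(1/2) = 8.717476


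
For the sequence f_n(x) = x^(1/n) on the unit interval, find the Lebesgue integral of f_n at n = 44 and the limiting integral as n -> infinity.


At n = 44: f_44(x) = x^(1/44).
Step 1: integral(x^(1/44), 0, 1) = [x^(1/44+1) / (1/44+1)] from 0 to 1
     = 1 / (1/44 + 1) = 1 / ((44+1)/44) = 44/(44+1)
     = 44/45 = 0.977778
Step 2: As n -> infinity, f_n(x) = x^(1/n) -> 1 for x in (0,1], and f_n is increasing in n.
By MCT, lim_n integral(f_n) = integral(lim_n f_n) = integral(1, 0, 1) = 1.
Step 3: Verify convergence: 44/45 = 0.977778 -> 1


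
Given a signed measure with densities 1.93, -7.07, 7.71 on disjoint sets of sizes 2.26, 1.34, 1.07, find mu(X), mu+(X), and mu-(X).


Step 1: Compute signed measure on each set:
  Set 1: 1.93 * 2.26 = 4.3618
  Set 2: -7.07 * 1.34 = -9.4738
  Set 3: 7.71 * 1.07 = 8.2497
Step 2: Total signed measure = (4.3618) + (-9.4738) + (8.2497)
     = 3.1377
Step 3: Positive part mu+(X) = sum of positive contributions = 12.6115
Step 4: Negative part mu-(X) = |sum of negative contributions| = 9.4738


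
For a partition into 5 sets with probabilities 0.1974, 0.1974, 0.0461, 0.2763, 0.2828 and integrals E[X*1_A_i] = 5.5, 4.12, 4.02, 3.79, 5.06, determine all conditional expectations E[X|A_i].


For each cell A_i: E[X|A_i] = E[X*1_A_i] / P(A_i)
Step 1: E[X|A_1] = 5.5 / 0.1974 = 27.862209
Step 2: E[X|A_2] = 4.12 / 0.1974 = 20.871327
Step 3: E[X|A_3] = 4.02 / 0.0461 = 87.201735
Step 4: E[X|A_4] = 3.79 / 0.2763 = 13.716974
Step 5: E[X|A_5] = 5.06 / 0.2828 = 17.892504
Verification: E[X] = sum E[X*1_A_i] = 5.5 + 4.12 + 4.02 + 3.79 + 5.06 = 22.49


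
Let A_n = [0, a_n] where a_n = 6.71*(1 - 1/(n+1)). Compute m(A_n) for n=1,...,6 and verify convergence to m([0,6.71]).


By continuity of measure from below: if A_n increases to A, then m(A_n) -> m(A).
Here A = [0, 6.71], so m(A) = 6.71
Step 1: a_1 = 6.71*(1 - 1/2) = 3.355, m(A_1) = 3.355
Step 2: a_2 = 6.71*(1 - 1/3) = 4.4733, m(A_2) = 4.4733
Step 3: a_3 = 6.71*(1 - 1/4) = 5.0325, m(A_3) = 5.0325
Step 4: a_4 = 6.71*(1 - 1/5) = 5.368, m(A_4) = 5.368
Step 5: a_5 = 6.71*(1 - 1/6) = 5.5917, m(A_5) = 5.5917
Step 6: a_6 = 6.71*(1 - 1/7) = 5.7514, m(A_6) = 5.7514
Limit: m(A_n) -> m([0,6.71]) = 6.71


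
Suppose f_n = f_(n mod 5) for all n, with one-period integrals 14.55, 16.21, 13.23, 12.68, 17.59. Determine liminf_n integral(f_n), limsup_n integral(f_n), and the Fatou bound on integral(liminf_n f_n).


The sequence (integral(f_n)) is periodic with period 5, repeating the values 14.55, 16.21, 13.23, 12.68, 17.59 indefinitely.
Step 1: For a periodic sequence, every tail (a_m, a_(m+1), ...) contains all 5 period values infinitely often.
Step 2: Hence inf of every tail = min of the period values = min(14.55, 16.21, 13.23, 12.68, 17.59) = 12.68.
        liminf_n integral(f_n) = sup over m of (inf of tail from m) = 12.68.
Step 3: Similarly sup of every tail = max of the period values = 17.59.
        limsup_n integral(f_n) = 17.59.
Step 4: Fatou's lemma: integral(liminf_n f_n) <= liminf_n integral(f_n) = 12.68.
        So the integral of the pointwise liminf is at most 12.68.
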